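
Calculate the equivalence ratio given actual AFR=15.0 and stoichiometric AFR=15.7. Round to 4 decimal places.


phi = AFR_stoich / AFR_actual
phi = 15.7 / 15.0 = 1.0467


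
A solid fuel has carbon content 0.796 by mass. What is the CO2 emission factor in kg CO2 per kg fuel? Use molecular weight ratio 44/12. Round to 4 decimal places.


EF = C_frac * (M_CO2 / M_C)
EF = 0.796 * (44/12)
EF = 0.796 * 3.666667 = 2.9187 kg_CO2/kg_fuel


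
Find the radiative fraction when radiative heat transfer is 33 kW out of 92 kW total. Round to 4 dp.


f_rad = Q_rad / Q_total
f_rad = 33 / 92 = 0.3587


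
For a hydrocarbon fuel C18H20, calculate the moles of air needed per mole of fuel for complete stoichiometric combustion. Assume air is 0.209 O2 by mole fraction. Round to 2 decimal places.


Balanced combustion: C18H20 + 23 O2 -> 18 CO2 + 10 H2O
O2 needed = C + H/4 = 18 + 20/4 = 23.00 moles
Air moles = O2 / 0.209 = 23.00 / 0.209 = 110.05 moles air


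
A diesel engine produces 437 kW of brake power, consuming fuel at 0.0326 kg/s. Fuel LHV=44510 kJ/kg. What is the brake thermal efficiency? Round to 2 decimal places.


eta_BTE = (BP / (mf * LHV)) * 100
Denominator = 0.0326 * 44510 = 1451.0260 kW
eta_BTE = (437 / 1451.0260) * 100 = 30.12%


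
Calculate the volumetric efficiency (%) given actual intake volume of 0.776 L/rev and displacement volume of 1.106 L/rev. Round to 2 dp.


eta_v = (V_actual / V_disp) * 100
Ratio = 0.776 / 1.106 = 0.7016
eta_v = 0.7016 * 100 = 70.16%


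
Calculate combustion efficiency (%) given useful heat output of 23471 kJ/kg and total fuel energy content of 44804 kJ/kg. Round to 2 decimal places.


Efficiency = (Q_useful / Q_fuel) * 100
Efficiency = (23471 / 44804) * 100
Efficiency = 0.5239 * 100 = 52.39%


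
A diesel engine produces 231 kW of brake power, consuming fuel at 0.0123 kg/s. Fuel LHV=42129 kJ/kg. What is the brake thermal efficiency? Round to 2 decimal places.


eta_BTE = (BP / (mf * LHV)) * 100
Denominator = 0.0123 * 42129 = 518.1867 kW
eta_BTE = (231 / 518.1867) * 100 = 44.58%


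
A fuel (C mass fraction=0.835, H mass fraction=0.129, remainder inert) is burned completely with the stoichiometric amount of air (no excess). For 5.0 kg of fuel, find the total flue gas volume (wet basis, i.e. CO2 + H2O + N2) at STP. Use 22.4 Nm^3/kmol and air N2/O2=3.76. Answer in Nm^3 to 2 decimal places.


Per kg fuel: CO2 = (C/12 kmol)*22.4 = (0.835/12)*22.4 = 1.55867 Nm^3
Per kg fuel: H2O = (H/2 kmol)*22.4 = (0.129/2)*22.4 = 1.44480 Nm^3
O2 needed per kg fuel = C/12 + H/4 = 0.835/12 + 0.129/4 = 0.10183333 kmol
Per kg fuel: N2 = O2*3.76*22.4 = 0.10183333*3.76*22.4 = 8.57681 Nm^3
Total per kg = 1.55867 + 1.44480 + 8.57681 = 11.58028 Nm^3
Total = 11.58028 * 5.0 = 57.90 Nm^3


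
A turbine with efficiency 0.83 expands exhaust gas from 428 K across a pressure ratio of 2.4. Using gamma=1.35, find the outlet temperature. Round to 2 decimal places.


T_out = T_in * (1 - eta * (1 - PR^(-(gamma-1)/gamma)))
Exponent = -(1.35-1)/1.35 = -0.25925926
PR^exp = 2.4^(-0.25925926) = 0.79694200
Factor = 1 - 0.83*(1 - 0.79694200) = 0.83146186
T_out = 428 * 0.83146186 = 355.87 K


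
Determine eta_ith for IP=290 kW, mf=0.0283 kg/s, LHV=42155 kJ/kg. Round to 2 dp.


eta_ith = (IP / (mf * LHV)) * 100
Denominator = 0.0283 * 42155 = 1192.9865 kW
eta_ith = (290 / 1192.9865) * 100 = 24.31%


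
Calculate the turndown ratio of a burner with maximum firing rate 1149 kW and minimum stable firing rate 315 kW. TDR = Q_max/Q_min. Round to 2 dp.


TDR = Q_max / Q_min
TDR = 1149 / 315 = 3.65


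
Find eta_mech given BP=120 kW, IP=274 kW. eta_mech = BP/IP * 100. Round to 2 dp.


eta_mech = (BP / IP) * 100
Ratio = 120 / 274 = 0.4380
eta_mech = 0.4380 * 100 = 43.80%


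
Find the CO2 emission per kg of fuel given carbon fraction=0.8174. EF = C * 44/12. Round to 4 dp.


EF = C_frac * (M_CO2 / M_C)
EF = 0.8174 * (44/12)
EF = 0.8174 * 3.666667 = 2.9971 kg_CO2/kg_fuel


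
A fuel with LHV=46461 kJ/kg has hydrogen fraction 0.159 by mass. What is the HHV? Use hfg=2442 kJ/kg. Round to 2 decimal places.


HHV = LHV + hfg * 9 * H
Water addition = 2442 * 9 * 0.159 = 3494.502 kJ/kg
HHV = 46461 + 3494.502 = 49955.50 kJ/kg


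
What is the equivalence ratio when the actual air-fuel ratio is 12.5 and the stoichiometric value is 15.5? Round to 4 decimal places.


phi = AFR_stoich / AFR_actual
phi = 15.5 / 12.5 = 1.2400


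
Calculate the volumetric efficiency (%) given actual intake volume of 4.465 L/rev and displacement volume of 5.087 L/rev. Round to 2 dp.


eta_v = (V_actual / V_disp) * 100
Ratio = 4.465 / 5.087 = 0.8777
eta_v = 0.8777 * 100 = 87.77%


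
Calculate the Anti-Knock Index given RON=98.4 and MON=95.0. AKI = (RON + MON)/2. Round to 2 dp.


AKI = (RON + MON) / 2
AKI = (98.4 + 95.0) / 2
AKI = 193.4 / 2 = 96.70


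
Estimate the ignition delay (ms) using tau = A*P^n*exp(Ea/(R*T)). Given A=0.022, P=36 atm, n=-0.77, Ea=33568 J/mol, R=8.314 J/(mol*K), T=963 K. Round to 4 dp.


tau = A * P^n * exp(Ea/(R*T))
P^n = 36^(-0.77) = 0.06333548
Ea/(R*T) = 33568/(8.314*963) = 4.192655
exp(Ea/(R*T)) = 66.198335
tau = 0.022 * 0.06333548 * 66.198335 = 0.0922 ms


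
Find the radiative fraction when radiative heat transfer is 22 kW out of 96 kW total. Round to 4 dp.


f_rad = Q_rad / Q_total
f_rad = 22 / 96 = 0.2292


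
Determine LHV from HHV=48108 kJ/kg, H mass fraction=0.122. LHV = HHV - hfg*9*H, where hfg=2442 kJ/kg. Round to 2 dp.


LHV = HHV - hfg * 9 * H
Water correction = 2442 * 9 * 0.122 = 2681.316 kJ/kg
LHV = 48108 - 2681.316 = 45426.68 kJ/kg


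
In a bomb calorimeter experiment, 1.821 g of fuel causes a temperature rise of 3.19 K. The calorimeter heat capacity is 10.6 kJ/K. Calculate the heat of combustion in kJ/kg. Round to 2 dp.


Hc = C_cal * delta_T / m_fuel
Q_released = 10.6 * 3.19 = 33.8140 kJ
m_fuel = 1.821 g = 1.821/1000 kg = 0.001821 kg
Hc = 33.8140 / 0.001821 = 18568.92 kJ/kg


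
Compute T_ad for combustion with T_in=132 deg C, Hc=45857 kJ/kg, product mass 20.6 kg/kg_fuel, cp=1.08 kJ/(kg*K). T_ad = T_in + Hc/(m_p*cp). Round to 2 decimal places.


T_ad = T_in + Hc / (m_p * cp)
Denominator = 20.6 * 1.08 = 22.2480
Temperature rise = 45857 / 22.2480 = 2061.17 K
T_ad = 132 + 2061.17 = 2193.17 deg C


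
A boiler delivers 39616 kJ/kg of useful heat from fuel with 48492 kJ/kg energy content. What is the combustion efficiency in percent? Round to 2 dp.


Efficiency = (Q_useful / Q_fuel) * 100
Efficiency = (39616 / 48492) * 100
Efficiency = 0.8170 * 100 = 81.70%


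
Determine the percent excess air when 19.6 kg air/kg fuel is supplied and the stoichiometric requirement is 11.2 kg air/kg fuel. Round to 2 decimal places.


Excess air = actual - stoichiometric = 19.6 - 11.2 = 8.40 kg/kg fuel
Excess air % = (excess / stoich) * 100 = (8.40 / 11.2) * 100 = 75.00%


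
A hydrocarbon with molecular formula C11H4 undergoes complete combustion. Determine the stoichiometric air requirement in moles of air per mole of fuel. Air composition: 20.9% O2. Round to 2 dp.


Balanced combustion: C11H4 + 12 O2 -> 11 CO2 + 2 H2O
O2 needed = C + H/4 = 11 + 4/4 = 12.00 moles
Air moles = O2 / 0.209 = 12.00 / 0.209 = 57.42 moles air


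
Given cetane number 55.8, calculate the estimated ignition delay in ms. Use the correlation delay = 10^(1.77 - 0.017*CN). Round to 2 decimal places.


delay = 10^(1.77 - 0.017*CN)
Exponent = 1.77 - 0.017*55.8 = 0.8214
delay = 10^0.8214 = 6.63 ms


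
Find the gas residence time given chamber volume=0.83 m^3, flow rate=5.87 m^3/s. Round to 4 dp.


tau = V / Q_flow
tau = 0.83 / 5.87 = 0.1414 s


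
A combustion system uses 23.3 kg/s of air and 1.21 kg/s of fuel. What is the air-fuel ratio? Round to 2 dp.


AFR = m_air / m_fuel
AFR = 23.3 / 1.21 = 19.26


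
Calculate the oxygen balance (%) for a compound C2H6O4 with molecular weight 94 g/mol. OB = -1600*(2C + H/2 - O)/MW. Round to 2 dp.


OB = -1600 * (2C + H/2 - O) / MW
Inner = 2*2 + 6/2 - 4 = 3.00
OB = -1600 * 3.00 / 94 = -51.06%


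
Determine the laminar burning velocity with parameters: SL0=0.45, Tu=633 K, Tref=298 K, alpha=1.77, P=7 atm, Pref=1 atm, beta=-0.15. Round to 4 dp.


SL = SL0 * (Tu/Tref)^alpha * (P/Pref)^beta
T ratio = 633/298 = 2.12416107
(T ratio)^alpha = 2.12416107^1.77 = 3.794214
(P/Pref)^beta = 7^(-0.15) = 0.746853
SL = 0.45 * 3.794214 * 0.746853 = 1.2752 m/s


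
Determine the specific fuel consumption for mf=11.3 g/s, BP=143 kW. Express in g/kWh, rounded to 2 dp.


SFC = (mf / BP) * 3600
Rate = 11.3 / 143 = 0.079021 g/(s*kW)
SFC = 0.079021 * 3600 = 284.48 g/kWh


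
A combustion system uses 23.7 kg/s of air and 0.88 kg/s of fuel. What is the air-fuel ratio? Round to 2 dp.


AFR = m_air / m_fuel
AFR = 23.7 / 0.88 = 26.93


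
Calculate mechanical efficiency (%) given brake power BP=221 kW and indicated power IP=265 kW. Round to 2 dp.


eta_mech = (BP / IP) * 100
Ratio = 221 / 265 = 0.8340
eta_mech = 0.8340 * 100 = 83.40%


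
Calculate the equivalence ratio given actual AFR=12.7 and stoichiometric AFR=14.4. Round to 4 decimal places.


phi = AFR_stoich / AFR_actual
phi = 14.4 / 12.7 = 1.1339


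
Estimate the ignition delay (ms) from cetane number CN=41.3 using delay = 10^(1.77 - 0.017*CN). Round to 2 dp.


delay = 10^(1.77 - 0.017*CN)
Exponent = 1.77 - 0.017*41.3 = 1.0679
delay = 10^1.0679 = 11.69 ms


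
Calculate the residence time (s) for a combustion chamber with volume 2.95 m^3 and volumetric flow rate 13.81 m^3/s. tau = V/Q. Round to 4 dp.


tau = V / Q_flow
tau = 2.95 / 13.81 = 0.2136 s


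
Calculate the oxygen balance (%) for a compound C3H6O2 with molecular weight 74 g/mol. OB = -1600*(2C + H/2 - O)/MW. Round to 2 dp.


OB = -1600 * (2C + H/2 - O) / MW
Inner = 2*3 + 6/2 - 2 = 7.00
OB = -1600 * 7.00 / 74 = -151.35%


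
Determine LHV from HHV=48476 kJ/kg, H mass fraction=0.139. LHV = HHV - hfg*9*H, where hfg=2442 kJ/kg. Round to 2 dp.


LHV = HHV - hfg * 9 * H
Water correction = 2442 * 9 * 0.139 = 3054.942 kJ/kg
LHV = 48476 - 3054.942 = 45421.06 kJ/kg


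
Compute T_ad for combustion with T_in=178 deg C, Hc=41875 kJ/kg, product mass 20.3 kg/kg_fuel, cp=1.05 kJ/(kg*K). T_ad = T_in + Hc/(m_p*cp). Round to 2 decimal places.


T_ad = T_in + Hc / (m_p * cp)
Denominator = 20.3 * 1.05 = 21.3150
Temperature rise = 41875 / 21.3150 = 1964.58 K
T_ad = 178 + 1964.58 = 2142.58 deg C


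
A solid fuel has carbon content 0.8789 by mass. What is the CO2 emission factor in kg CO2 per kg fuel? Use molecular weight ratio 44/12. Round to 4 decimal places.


EF = C_frac * (M_CO2 / M_C)
EF = 0.8789 * (44/12)
EF = 0.8789 * 3.666667 = 3.2226 kg_CO2/kg_fuel


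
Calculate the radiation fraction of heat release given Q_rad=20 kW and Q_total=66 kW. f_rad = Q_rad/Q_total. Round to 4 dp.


f_rad = Q_rad / Q_total
f_rad = 20 / 66 = 0.3030


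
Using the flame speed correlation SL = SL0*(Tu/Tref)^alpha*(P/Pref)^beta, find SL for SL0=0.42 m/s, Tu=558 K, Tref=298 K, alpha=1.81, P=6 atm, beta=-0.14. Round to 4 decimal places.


SL = SL0 * (Tu/Tref)^alpha * (P/Pref)^beta
T ratio = 558/298 = 1.87248322
(T ratio)^alpha = 1.87248322^1.81 = 3.112264
(P/Pref)^beta = 6^(-0.14) = 0.778142
SL = 0.42 * 3.112264 * 0.778142 = 1.0171 m/s


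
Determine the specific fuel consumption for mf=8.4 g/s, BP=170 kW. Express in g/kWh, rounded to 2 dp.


SFC = (mf / BP) * 3600
Rate = 8.4 / 170 = 0.049412 g/(s*kW)
SFC = 0.049412 * 3600 = 177.88 g/kWh


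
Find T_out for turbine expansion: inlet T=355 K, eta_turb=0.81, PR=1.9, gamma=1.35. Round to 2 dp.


T_out = T_in * (1 - eta * (1 - PR^(-(gamma-1)/gamma)))
Exponent = -(1.35-1)/1.35 = -0.25925926
PR^exp = 1.9^(-0.25925926) = 0.84670193
Factor = 1 - 0.81*(1 - 0.84670193) = 0.87582856
T_out = 355 * 0.87582856 = 310.92 K


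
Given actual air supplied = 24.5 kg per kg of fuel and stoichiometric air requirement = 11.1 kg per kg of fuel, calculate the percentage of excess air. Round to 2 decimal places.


Excess air = actual - stoichiometric = 24.5 - 11.1 = 13.40 kg/kg fuel
Excess air % = (excess / stoich) * 100 = (13.40 / 11.1) * 100 = 120.72%


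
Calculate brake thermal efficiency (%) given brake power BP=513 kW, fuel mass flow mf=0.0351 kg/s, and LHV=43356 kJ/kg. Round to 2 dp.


eta_BTE = (BP / (mf * LHV)) * 100
Denominator = 0.0351 * 43356 = 1521.7956 kW
eta_BTE = (513 / 1521.7956) * 100 = 33.71%


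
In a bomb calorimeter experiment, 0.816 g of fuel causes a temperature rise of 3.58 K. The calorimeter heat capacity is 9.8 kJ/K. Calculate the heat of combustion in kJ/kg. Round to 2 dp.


Hc = C_cal * delta_T / m_fuel
Q_released = 9.8 * 3.58 = 35.0840 kJ
m_fuel = 0.816 g = 0.816/1000 kg = 0.000816 kg
Hc = 35.0840 / 0.000816 = 42995.10 kJ/kg


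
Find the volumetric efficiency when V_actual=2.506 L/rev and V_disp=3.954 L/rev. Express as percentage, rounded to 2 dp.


eta_v = (V_actual / V_disp) * 100
Ratio = 2.506 / 3.954 = 0.6338
eta_v = 0.6338 * 100 = 63.38%


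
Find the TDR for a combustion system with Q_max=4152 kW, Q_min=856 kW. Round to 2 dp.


TDR = Q_max / Q_min
TDR = 4152 / 856 = 4.85


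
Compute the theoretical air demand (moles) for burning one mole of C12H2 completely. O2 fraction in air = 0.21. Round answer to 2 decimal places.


Balanced combustion: C12H2 + 12.5 O2 -> 12 CO2 + 1 H2O
O2 needed = C + H/4 = 12 + 2/4 = 12.50 moles
Air moles = O2 / 0.21 = 12.50 / 0.21 = 59.52 moles air


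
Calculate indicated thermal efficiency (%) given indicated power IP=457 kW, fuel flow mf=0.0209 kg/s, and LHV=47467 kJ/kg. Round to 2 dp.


eta_ith = (IP / (mf * LHV)) * 100
Denominator = 0.0209 * 47467 = 992.0603 kW
eta_ith = (457 / 992.0603) * 100 = 46.07%


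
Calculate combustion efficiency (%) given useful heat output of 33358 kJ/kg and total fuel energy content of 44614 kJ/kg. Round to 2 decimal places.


Efficiency = (Q_useful / Q_fuel) * 100
Efficiency = (33358 / 44614) * 100
Efficiency = 0.7477 * 100 = 74.77%


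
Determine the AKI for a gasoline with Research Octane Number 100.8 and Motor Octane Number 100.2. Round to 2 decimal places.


AKI = (RON + MON) / 2
AKI = (100.8 + 100.2) / 2
AKI = 201.0 / 2 = 100.50


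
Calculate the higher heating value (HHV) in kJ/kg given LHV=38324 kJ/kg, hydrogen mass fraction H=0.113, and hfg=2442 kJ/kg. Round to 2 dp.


HHV = LHV + hfg * 9 * H
Water addition = 2442 * 9 * 0.113 = 2483.514 kJ/kg
HHV = 38324 + 2483.514 = 40807.51 kJ/kg


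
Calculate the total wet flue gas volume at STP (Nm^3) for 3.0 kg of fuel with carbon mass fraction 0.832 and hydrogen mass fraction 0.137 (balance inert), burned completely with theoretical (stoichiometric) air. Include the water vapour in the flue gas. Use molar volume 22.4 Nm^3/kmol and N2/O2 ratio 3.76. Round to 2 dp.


Per kg fuel: CO2 = (C/12 kmol)*22.4 = (0.832/12)*22.4 = 1.55307 Nm^3
Per kg fuel: H2O = (H/2 kmol)*22.4 = (0.137/2)*22.4 = 1.53440 Nm^3
O2 needed per kg fuel = C/12 + H/4 = 0.832/12 + 0.137/4 = 0.10358333 kmol
Per kg fuel: N2 = O2*3.76*22.4 = 0.10358333*3.76*22.4 = 8.72420 Nm^3
Total per kg = 1.55307 + 1.53440 + 8.72420 = 11.81167 Nm^3
Total = 11.81167 * 3.0 = 35.44 Nm^3


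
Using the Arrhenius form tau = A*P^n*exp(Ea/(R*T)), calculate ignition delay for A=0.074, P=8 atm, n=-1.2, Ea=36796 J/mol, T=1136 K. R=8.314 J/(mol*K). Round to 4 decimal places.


tau = A * P^n * exp(Ea/(R*T))
P^n = 8^(-1.2) = 0.08246924
Ea/(R*T) = 36796/(8.314*1136) = 3.895940
exp(Ea/(R*T)) = 49.202281
tau = 0.074 * 0.08246924 * 49.202281 = 0.3003 ms


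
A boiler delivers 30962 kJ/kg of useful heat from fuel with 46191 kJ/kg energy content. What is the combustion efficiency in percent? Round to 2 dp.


Efficiency = (Q_useful / Q_fuel) * 100
Efficiency = (30962 / 46191) * 100
Efficiency = 0.6703 * 100 = 67.03%


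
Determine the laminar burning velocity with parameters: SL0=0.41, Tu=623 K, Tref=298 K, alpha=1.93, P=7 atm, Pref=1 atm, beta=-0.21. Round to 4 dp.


SL = SL0 * (Tu/Tref)^alpha * (P/Pref)^beta
T ratio = 623/298 = 2.09060403
(T ratio)^alpha = 2.09060403^1.93 = 4.150731
(P/Pref)^beta = 7^(-0.21) = 0.664553
SL = 0.41 * 4.150731 * 0.664553 = 1.1309 m/s


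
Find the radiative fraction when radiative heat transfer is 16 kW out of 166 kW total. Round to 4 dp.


f_rad = Q_rad / Q_total
f_rad = 16 / 166 = 0.0964


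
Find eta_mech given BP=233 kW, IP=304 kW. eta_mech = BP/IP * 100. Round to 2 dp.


eta_mech = (BP / IP) * 100
Ratio = 233 / 304 = 0.7664
eta_mech = 0.7664 * 100 = 76.64%


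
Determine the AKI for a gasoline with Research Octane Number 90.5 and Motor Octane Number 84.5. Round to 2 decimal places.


AKI = (RON + MON) / 2
AKI = (90.5 + 84.5) / 2
AKI = 175.0 / 2 = 87.50


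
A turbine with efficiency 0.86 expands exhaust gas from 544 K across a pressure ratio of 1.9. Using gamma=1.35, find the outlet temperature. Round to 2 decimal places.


T_out = T_in * (1 - eta * (1 - PR^(-(gamma-1)/gamma)))
Exponent = -(1.35-1)/1.35 = -0.25925926
PR^exp = 1.9^(-0.25925926) = 0.84670193
Factor = 1 - 0.86*(1 - 0.84670193) = 0.86816366
T_out = 544 * 0.86816366 = 472.28 K


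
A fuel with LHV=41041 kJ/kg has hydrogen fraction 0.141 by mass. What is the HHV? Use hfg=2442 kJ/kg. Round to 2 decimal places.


HHV = LHV + hfg * 9 * H
Water addition = 2442 * 9 * 0.141 = 3098.898 kJ/kg
HHV = 41041 + 3098.898 = 44139.90 kJ/kg


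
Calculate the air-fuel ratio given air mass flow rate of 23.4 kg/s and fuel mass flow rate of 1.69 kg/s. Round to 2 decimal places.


AFR = m_air / m_fuel
AFR = 23.4 / 1.69 = 13.85


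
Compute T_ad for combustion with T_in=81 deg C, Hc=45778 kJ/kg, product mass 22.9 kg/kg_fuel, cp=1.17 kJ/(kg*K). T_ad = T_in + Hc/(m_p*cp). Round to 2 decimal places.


T_ad = T_in + Hc / (m_p * cp)
Denominator = 22.9 * 1.17 = 26.7930
Temperature rise = 45778 / 26.7930 = 1708.58 K
T_ad = 81 + 1708.58 = 1789.58 deg C


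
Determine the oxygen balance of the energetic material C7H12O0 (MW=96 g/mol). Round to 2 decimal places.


OB = -1600 * (2C + H/2 - O) / MW
Inner = 2*7 + 12/2 - 0 = 20.00
OB = -1600 * 20.00 / 96 = -333.33%


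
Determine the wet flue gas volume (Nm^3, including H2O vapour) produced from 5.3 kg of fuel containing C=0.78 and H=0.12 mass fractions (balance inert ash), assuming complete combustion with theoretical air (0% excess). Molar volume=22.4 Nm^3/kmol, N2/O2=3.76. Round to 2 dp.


Per kg fuel: CO2 = (C/12 kmol)*22.4 = (0.78/12)*22.4 = 1.45600 Nm^3
Per kg fuel: H2O = (H/2 kmol)*22.4 = (0.12/2)*22.4 = 1.34400 Nm^3
O2 needed per kg fuel = C/12 + H/4 = 0.78/12 + 0.12/4 = 0.09500000 kmol
Per kg fuel: N2 = O2*3.76*22.4 = 0.09500000*3.76*22.4 = 8.00128 Nm^3
Total per kg = 1.45600 + 1.34400 + 8.00128 = 10.80128 Nm^3
Total = 10.80128 * 5.3 = 57.25 Nm^3


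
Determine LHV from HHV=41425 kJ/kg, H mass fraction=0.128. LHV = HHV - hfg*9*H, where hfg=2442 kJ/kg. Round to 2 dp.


LHV = HHV - hfg * 9 * H
Water correction = 2442 * 9 * 0.128 = 2813.184 kJ/kg
LHV = 41425 - 2813.184 = 38611.82 kJ/kg


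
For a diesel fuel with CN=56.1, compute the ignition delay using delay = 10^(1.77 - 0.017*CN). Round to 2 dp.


delay = 10^(1.77 - 0.017*CN)
Exponent = 1.77 - 0.017*56.1 = 0.8163
delay = 10^0.8163 = 6.55 ms


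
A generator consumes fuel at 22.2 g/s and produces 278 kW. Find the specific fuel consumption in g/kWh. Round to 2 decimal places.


SFC = (mf / BP) * 3600
Rate = 22.2 / 278 = 0.079856 g/(s*kW)
SFC = 0.079856 * 3600 = 287.48 g/kWh


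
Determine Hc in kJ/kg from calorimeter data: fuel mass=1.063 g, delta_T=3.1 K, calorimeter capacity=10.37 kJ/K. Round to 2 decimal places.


Hc = C_cal * delta_T / m_fuel
Q_released = 10.37 * 3.1 = 32.1470 kJ
m_fuel = 1.063 g = 1.063/1000 kg = 0.001063 kg
Hc = 32.1470 / 0.001063 = 30241.77 kJ/kg


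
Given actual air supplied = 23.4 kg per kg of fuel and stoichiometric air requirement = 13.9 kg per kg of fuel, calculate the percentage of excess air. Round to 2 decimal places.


Excess air = actual - stoichiometric = 23.4 - 13.9 = 9.50 kg/kg fuel
Excess air % = (excess / stoich) * 100 = (9.50 / 13.9) * 100 = 68.35%


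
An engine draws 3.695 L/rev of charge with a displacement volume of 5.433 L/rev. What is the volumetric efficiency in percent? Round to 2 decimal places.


eta_v = (V_actual / V_disp) * 100
Ratio = 3.695 / 5.433 = 0.6801
eta_v = 0.6801 * 100 = 68.01%


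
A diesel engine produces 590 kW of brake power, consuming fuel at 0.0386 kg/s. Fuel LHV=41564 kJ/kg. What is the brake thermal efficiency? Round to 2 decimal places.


eta_BTE = (BP / (mf * LHV)) * 100
Denominator = 0.0386 * 41564 = 1604.3704 kW
eta_BTE = (590 / 1604.3704) * 100 = 36.77%


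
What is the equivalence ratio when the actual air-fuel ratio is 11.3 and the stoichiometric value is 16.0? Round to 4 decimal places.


phi = AFR_stoich / AFR_actual
phi = 16.0 / 11.3 = 1.4159


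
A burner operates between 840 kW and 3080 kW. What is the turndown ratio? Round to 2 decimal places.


TDR = Q_max / Q_min
TDR = 3080 / 840 = 3.67


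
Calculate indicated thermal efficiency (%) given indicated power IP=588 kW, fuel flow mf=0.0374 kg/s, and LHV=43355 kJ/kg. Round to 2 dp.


eta_ith = (IP / (mf * LHV)) * 100
Denominator = 0.0374 * 43355 = 1621.4770 kW
eta_ith = (588 / 1621.4770) * 100 = 36.26%


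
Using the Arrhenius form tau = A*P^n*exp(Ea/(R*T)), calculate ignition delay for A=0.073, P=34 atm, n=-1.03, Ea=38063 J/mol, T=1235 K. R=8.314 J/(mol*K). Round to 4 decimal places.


tau = A * P^n * exp(Ea/(R*T))
P^n = 34^(-1.03) = 0.02645920
Ea/(R*T) = 38063/(8.314*1235) = 3.707029
exp(Ea/(R*T)) = 40.732629
tau = 0.073 * 0.02645920 * 40.732629 = 0.0787 ms


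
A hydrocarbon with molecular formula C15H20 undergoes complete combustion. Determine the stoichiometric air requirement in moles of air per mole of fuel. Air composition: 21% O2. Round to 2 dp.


Balanced combustion: C15H20 + 20 O2 -> 15 CO2 + 10 H2O
O2 needed = C + H/4 = 15 + 20/4 = 20.00 moles
Air moles = O2 / 0.21 = 20.00 / 0.21 = 95.24 moles air


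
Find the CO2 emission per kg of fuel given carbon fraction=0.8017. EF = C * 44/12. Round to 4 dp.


EF = C_frac * (M_CO2 / M_C)
EF = 0.8017 * (44/12)
EF = 0.8017 * 3.666667 = 2.9396 kg_CO2/kg_fuel


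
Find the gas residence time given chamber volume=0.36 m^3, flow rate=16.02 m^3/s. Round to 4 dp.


tau = V / Q_flow
tau = 0.36 / 16.02 = 0.0225 s


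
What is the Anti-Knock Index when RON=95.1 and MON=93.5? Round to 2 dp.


AKI = (RON + MON) / 2
AKI = (95.1 + 93.5) / 2
AKI = 188.6 / 2 = 94.30


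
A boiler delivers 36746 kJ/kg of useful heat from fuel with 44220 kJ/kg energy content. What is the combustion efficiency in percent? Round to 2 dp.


Efficiency = (Q_useful / Q_fuel) * 100
Efficiency = (36746 / 44220) * 100
Efficiency = 0.8310 * 100 = 83.10%


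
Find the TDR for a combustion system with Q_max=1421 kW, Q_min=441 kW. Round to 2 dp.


TDR = Q_max / Q_min
TDR = 1421 / 441 = 3.22


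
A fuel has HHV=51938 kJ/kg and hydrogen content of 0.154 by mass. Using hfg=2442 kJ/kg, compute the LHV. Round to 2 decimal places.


LHV = HHV - hfg * 9 * H
Water correction = 2442 * 9 * 0.154 = 3384.612 kJ/kg
LHV = 51938 - 3384.612 = 48553.39 kJ/kg


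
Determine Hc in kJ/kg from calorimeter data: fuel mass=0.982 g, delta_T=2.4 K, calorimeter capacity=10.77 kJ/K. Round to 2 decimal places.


Hc = C_cal * delta_T / m_fuel
Q_released = 10.77 * 2.4 = 25.8480 kJ
m_fuel = 0.982 g = 0.982/1000 kg = 0.000982 kg
Hc = 25.8480 / 0.000982 = 26321.79 kJ/kg


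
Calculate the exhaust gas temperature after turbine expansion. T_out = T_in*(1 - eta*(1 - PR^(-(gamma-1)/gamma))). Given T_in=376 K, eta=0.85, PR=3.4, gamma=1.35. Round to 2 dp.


T_out = T_in * (1 - eta * (1 - PR^(-(gamma-1)/gamma)))
Exponent = -(1.35-1)/1.35 = -0.25925926
PR^exp = 3.4^(-0.25925926) = 0.72813041
Factor = 1 - 0.85*(1 - 0.72813041) = 0.76891085
T_out = 376 * 0.76891085 = 289.11 K


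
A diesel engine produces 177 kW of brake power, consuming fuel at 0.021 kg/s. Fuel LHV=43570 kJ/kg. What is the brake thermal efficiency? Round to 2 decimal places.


eta_BTE = (BP / (mf * LHV)) * 100
Denominator = 0.021 * 43570 = 914.9700 kW
eta_BTE = (177 / 914.9700) * 100 = 19.34%


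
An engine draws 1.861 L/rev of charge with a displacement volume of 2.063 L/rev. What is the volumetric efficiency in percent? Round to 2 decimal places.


eta_v = (V_actual / V_disp) * 100
Ratio = 1.861 / 2.063 = 0.9021
eta_v = 0.9021 * 100 = 90.21%


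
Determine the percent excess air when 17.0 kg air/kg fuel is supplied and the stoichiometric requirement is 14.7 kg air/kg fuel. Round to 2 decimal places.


Excess air = actual - stoichiometric = 17.0 - 14.7 = 2.30 kg/kg fuel
Excess air % = (excess / stoich) * 100 = (2.30 / 14.7) * 100 = 15.65%


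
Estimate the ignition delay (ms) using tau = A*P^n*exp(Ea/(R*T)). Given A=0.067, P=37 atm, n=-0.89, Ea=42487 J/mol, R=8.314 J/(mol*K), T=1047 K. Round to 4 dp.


tau = A * P^n * exp(Ea/(R*T))
P^n = 37^(-0.89) = 0.04020689
Ea/(R*T) = 42487/(8.314*1047) = 4.880894
exp(Ea/(R*T)) = 131.748378
tau = 0.067 * 0.04020689 * 131.748378 = 0.3549 ms


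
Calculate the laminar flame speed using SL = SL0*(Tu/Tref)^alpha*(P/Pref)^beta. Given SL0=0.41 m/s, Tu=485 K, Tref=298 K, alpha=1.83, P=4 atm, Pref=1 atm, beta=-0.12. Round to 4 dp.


SL = SL0 * (Tu/Tref)^alpha * (P/Pref)^beta
T ratio = 485/298 = 1.62751678
(T ratio)^alpha = 1.62751678^1.83 = 2.438325
(P/Pref)^beta = 4^(-0.12) = 0.846745
SL = 0.41 * 2.438325 * 0.846745 = 0.8465 m/s


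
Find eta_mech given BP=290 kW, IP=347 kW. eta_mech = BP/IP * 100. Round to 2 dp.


eta_mech = (BP / IP) * 100
Ratio = 290 / 347 = 0.8357
eta_mech = 0.8357 * 100 = 83.57%


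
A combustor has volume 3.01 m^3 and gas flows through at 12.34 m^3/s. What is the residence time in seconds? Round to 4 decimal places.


tau = V / Q_flow
tau = 3.01 / 12.34 = 0.2439 s


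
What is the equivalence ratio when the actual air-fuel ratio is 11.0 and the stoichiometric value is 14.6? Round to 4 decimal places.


phi = AFR_stoich / AFR_actual
phi = 14.6 / 11.0 = 1.3273


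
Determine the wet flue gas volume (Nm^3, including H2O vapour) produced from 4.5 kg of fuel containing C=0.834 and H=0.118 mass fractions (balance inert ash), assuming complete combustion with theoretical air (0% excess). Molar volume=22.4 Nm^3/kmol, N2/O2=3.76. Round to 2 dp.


Per kg fuel: CO2 = (C/12 kmol)*22.4 = (0.834/12)*22.4 = 1.55680 Nm^3
Per kg fuel: H2O = (H/2 kmol)*22.4 = (0.118/2)*22.4 = 1.32160 Nm^3
O2 needed per kg fuel = C/12 + H/4 = 0.834/12 + 0.118/4 = 0.09900000 kmol
Per kg fuel: N2 = O2*3.76*22.4 = 0.09900000*3.76*22.4 = 8.33818 Nm^3
Total per kg = 1.55680 + 1.32160 + 8.33818 = 11.21658 Nm^3
Total = 11.21658 * 4.5 = 50.47 Nm^3


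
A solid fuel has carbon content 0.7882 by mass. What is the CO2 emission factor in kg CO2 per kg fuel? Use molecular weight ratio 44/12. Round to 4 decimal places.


EF = C_frac * (M_CO2 / M_C)
EF = 0.7882 * (44/12)
EF = 0.7882 * 3.666667 = 2.8901 kg_CO2/kg_fuel


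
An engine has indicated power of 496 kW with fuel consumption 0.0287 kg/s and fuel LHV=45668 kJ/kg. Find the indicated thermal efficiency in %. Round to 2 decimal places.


eta_ith = (IP / (mf * LHV)) * 100
Denominator = 0.0287 * 45668 = 1310.6716 kW
eta_ith = (496 / 1310.6716) * 100 = 37.84%


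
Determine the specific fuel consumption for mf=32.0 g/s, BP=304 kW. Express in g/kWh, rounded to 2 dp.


SFC = (mf / BP) * 3600
Rate = 32.0 / 304 = 0.105263 g/(s*kW)
SFC = 0.105263 * 3600 = 378.95 g/kWh


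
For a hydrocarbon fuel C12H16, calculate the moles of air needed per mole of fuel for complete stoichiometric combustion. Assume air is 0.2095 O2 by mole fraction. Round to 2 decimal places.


Balanced combustion: C12H16 + 16 O2 -> 12 CO2 + 8 H2O
O2 needed = C + H/4 = 12 + 16/4 = 16.00 moles
Air moles = O2 / 0.2095 = 16.00 / 0.2095 = 76.37 moles air


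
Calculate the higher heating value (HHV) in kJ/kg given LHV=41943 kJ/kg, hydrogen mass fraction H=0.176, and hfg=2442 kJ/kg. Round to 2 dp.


HHV = LHV + hfg * 9 * H
Water addition = 2442 * 9 * 0.176 = 3868.128 kJ/kg
HHV = 41943 + 3868.128 = 45811.13 kJ/kg


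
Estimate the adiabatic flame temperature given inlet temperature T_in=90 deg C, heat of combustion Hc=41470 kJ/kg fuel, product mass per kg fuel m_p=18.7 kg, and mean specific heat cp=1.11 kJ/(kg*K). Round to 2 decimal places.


T_ad = T_in + Hc / (m_p * cp)
Denominator = 18.7 * 1.11 = 20.7570
Temperature rise = 41470 / 20.7570 = 1997.88 K
T_ad = 90 + 1997.88 = 2087.88 deg C


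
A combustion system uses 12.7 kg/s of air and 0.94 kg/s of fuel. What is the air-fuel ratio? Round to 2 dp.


AFR = m_air / m_fuel
AFR = 12.7 / 0.94 = 13.51


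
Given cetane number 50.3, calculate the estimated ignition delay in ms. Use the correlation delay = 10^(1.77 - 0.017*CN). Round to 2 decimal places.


delay = 10^(1.77 - 0.017*CN)
Exponent = 1.77 - 0.017*50.3 = 0.9149
delay = 10^0.9149 = 8.22 ms


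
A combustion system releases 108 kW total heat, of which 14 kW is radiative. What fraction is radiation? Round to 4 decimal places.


f_rad = Q_rad / Q_total
f_rad = 14 / 108 = 0.1296


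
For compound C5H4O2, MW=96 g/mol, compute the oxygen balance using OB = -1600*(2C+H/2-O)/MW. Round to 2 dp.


OB = -1600 * (2C + H/2 - O) / MW
Inner = 2*5 + 4/2 - 2 = 10.00
OB = -1600 * 10.00 / 96 = -166.67%


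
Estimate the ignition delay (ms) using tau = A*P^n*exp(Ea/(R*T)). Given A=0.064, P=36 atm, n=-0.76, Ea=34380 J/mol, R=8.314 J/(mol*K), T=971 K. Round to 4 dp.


tau = A * P^n * exp(Ea/(R*T))
P^n = 36^(-0.76) = 0.06564628
Ea/(R*T) = 34380/(8.314*971) = 4.258696
exp(Ea/(R*T)) = 70.717695
tau = 0.064 * 0.06564628 * 70.717695 = 0.2971 ms


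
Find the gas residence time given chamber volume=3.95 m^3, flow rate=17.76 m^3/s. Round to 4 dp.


tau = V / Q_flow
tau = 3.95 / 17.76 = 0.2224 s


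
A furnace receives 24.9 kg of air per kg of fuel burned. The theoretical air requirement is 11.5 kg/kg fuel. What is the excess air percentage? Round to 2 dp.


Excess air = actual - stoichiometric = 24.9 - 11.5 = 13.40 kg/kg fuel
Excess air % = (excess / stoich) * 100 = (13.40 / 11.5) * 100 = 116.52%


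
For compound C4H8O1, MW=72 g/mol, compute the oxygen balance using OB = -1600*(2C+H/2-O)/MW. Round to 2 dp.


OB = -1600 * (2C + H/2 - O) / MW
Inner = 2*4 + 8/2 - 1 = 11.00
OB = -1600 * 11.00 / 72 = -244.44%


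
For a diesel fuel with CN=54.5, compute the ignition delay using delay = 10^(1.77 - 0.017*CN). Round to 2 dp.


delay = 10^(1.77 - 0.017*CN)
Exponent = 1.77 - 0.017*54.5 = 0.8435
delay = 10^0.8435 = 6.97 ms


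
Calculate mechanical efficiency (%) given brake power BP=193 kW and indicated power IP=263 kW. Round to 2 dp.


eta_mech = (BP / IP) * 100
Ratio = 193 / 263 = 0.7338
eta_mech = 0.7338 * 100 = 73.38%


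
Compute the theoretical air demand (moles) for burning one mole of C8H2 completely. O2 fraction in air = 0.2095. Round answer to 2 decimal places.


Balanced combustion: C8H2 + 8.5 O2 -> 8 CO2 + 1 H2O
O2 needed = C + H/4 = 8 + 2/4 = 8.50 moles
Air moles = O2 / 0.2095 = 8.50 / 0.2095 = 40.57 moles air


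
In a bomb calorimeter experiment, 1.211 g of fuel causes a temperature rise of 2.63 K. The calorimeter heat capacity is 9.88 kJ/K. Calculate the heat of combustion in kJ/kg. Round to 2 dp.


Hc = C_cal * delta_T / m_fuel
Q_released = 9.88 * 2.63 = 25.9844 kJ
m_fuel = 1.211 g = 1.211/1000 kg = 0.001211 kg
Hc = 25.9844 / 0.001211 = 21456.98 kJ/kg


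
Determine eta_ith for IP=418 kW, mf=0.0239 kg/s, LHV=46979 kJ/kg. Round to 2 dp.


eta_ith = (IP / (mf * LHV)) * 100
Denominator = 0.0239 * 46979 = 1122.7981 kW
eta_ith = (418 / 1122.7981) * 100 = 37.23%


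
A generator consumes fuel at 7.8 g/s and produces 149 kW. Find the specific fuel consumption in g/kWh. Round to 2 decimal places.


SFC = (mf / BP) * 3600
Rate = 7.8 / 149 = 0.052349 g/(s*kW)
SFC = 0.052349 * 3600 = 188.46 g/kWh


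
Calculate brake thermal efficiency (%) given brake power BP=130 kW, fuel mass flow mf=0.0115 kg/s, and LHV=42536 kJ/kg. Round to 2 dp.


eta_BTE = (BP / (mf * LHV)) * 100
Denominator = 0.0115 * 42536 = 489.1640 kW
eta_BTE = (130 / 489.1640) * 100 = 26.58%


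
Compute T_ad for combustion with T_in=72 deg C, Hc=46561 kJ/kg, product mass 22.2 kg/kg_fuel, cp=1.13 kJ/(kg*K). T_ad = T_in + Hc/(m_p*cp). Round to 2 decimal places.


T_ad = T_in + Hc / (m_p * cp)
Denominator = 22.2 * 1.13 = 25.0860
Temperature rise = 46561 / 25.0860 = 1856.06 K
T_ad = 72 + 1856.06 = 1928.06 deg C


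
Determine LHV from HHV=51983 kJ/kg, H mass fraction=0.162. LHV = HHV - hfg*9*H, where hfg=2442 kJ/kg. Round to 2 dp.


LHV = HHV - hfg * 9 * H
Water correction = 2442 * 9 * 0.162 = 3560.436 kJ/kg
LHV = 51983 - 3560.436 = 48422.56 kJ/kg


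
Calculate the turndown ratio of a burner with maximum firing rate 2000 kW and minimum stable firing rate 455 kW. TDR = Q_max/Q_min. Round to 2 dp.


TDR = Q_max / Q_min
TDR = 2000 / 455 = 4.40


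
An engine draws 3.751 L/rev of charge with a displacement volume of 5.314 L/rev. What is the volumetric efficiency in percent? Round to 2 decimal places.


eta_v = (V_actual / V_disp) * 100
Ratio = 3.751 / 5.314 = 0.7059
eta_v = 0.7059 * 100 = 70.59%


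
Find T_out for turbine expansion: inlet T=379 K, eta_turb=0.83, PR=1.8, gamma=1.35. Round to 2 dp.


T_out = T_in * (1 - eta * (1 - PR^(-(gamma-1)/gamma)))
Exponent = -(1.35-1)/1.35 = -0.25925926
PR^exp = 1.8^(-0.25925926) = 0.85865408
Factor = 1 - 0.83*(1 - 0.85865408) = 0.88268289
T_out = 379 * 0.88268289 = 334.54 K


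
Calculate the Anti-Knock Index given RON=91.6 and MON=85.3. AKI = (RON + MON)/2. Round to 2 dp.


AKI = (RON + MON) / 2
AKI = (91.6 + 85.3) / 2
AKI = 176.9 / 2 = 88.45


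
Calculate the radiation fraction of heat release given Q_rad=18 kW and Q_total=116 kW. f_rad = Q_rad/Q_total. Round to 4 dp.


f_rad = Q_rad / Q_total
f_rad = 18 / 116 = 0.1552


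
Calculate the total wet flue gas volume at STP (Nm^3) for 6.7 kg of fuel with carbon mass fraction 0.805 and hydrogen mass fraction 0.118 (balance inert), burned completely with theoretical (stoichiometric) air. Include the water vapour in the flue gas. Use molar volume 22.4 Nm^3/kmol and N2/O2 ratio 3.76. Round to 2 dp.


Per kg fuel: CO2 = (C/12 kmol)*22.4 = (0.805/12)*22.4 = 1.50267 Nm^3
Per kg fuel: H2O = (H/2 kmol)*22.4 = (0.118/2)*22.4 = 1.32160 Nm^3
O2 needed per kg fuel = C/12 + H/4 = 0.805/12 + 0.118/4 = 0.09658333 kmol
Per kg fuel: N2 = O2*3.76*22.4 = 0.09658333*3.76*22.4 = 8.13463 Nm^3
Total per kg = 1.50267 + 1.32160 + 8.13463 = 10.95890 Nm^3
Total = 10.95890 * 6.7 = 73.42 Nm^3


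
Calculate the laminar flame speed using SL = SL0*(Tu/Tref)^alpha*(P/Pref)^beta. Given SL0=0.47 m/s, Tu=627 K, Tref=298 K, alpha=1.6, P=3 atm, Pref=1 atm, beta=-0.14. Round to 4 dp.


SL = SL0 * (Tu/Tref)^alpha * (P/Pref)^beta
T ratio = 627/298 = 2.10402685
(T ratio)^alpha = 2.10402685^1.6 = 3.287623
(P/Pref)^beta = 3^(-0.14) = 0.857439
SL = 0.47 * 3.287623 * 0.857439 = 1.3249 m/s


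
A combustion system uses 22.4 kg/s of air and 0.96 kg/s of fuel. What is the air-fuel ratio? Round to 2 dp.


AFR = m_air / m_fuel
AFR = 22.4 / 0.96 = 23.33


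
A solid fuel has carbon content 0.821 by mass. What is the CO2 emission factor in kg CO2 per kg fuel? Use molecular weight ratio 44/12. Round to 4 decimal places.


EF = C_frac * (M_CO2 / M_C)
EF = 0.821 * (44/12)
EF = 0.821 * 3.666667 = 3.0103 kg_CO2/kg_fuel


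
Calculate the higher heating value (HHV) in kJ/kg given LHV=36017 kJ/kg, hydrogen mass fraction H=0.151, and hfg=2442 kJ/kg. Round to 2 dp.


HHV = LHV + hfg * 9 * H
Water addition = 2442 * 9 * 0.151 = 3318.678 kJ/kg
HHV = 36017 + 3318.678 = 39335.68 kJ/kg


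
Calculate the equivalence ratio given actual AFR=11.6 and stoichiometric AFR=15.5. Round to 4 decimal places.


phi = AFR_stoich / AFR_actual
phi = 15.5 / 11.6 = 1.3362


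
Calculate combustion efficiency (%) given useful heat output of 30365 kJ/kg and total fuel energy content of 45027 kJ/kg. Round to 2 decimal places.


Efficiency = (Q_useful / Q_fuel) * 100
Efficiency = (30365 / 45027) * 100
Efficiency = 0.6744 * 100 = 67.44%


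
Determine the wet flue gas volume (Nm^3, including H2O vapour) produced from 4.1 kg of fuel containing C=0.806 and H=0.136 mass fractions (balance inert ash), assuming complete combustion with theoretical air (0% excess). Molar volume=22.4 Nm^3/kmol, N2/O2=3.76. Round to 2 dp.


Per kg fuel: CO2 = (C/12 kmol)*22.4 = (0.806/12)*22.4 = 1.50453 Nm^3
Per kg fuel: H2O = (H/2 kmol)*22.4 = (0.136/2)*22.4 = 1.52320 Nm^3
O2 needed per kg fuel = C/12 + H/4 = 0.806/12 + 0.136/4 = 0.10116667 kmol
Per kg fuel: N2 = O2*3.76*22.4 = 0.10116667*3.76*22.4 = 8.52066 Nm^3
Total per kg = 1.50453 + 1.52320 + 8.52066 = 11.54839 Nm^3
Total = 11.54839 * 4.1 = 47.35 Nm^3


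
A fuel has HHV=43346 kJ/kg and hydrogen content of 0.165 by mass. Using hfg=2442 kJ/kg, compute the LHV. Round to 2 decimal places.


LHV = HHV - hfg * 9 * H
Water correction = 2442 * 9 * 0.165 = 3626.370 kJ/kg
LHV = 43346 - 3626.370 = 39719.63 kJ/kg


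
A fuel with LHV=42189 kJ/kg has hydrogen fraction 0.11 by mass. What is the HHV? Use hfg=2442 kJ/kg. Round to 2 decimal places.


HHV = LHV + hfg * 9 * H
Water addition = 2442 * 9 * 0.11 = 2417.580 kJ/kg
HHV = 42189 + 2417.580 = 44606.58 kJ/kg


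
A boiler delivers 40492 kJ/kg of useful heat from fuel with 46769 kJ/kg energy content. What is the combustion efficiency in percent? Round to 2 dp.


Efficiency = (Q_useful / Q_fuel) * 100
Efficiency = (40492 / 46769) * 100
Efficiency = 0.8658 * 100 = 86.58%


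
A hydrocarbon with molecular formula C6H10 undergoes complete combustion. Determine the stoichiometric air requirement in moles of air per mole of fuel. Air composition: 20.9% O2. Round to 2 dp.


Balanced combustion: C6H10 + 8.5 O2 -> 6 CO2 + 5 H2O
O2 needed = C + H/4 = 6 + 10/4 = 8.50 moles
Air moles = O2 / 0.209 = 8.50 / 0.209 = 40.67 moles air


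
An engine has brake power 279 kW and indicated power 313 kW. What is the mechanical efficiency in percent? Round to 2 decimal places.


eta_mech = (BP / IP) * 100
Ratio = 279 / 313 = 0.8914
eta_mech = 0.8914 * 100 = 89.14%


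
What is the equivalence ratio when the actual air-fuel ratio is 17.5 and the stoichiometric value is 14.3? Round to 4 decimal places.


phi = AFR_stoich / AFR_actual
phi = 14.3 / 17.5 = 0.8171


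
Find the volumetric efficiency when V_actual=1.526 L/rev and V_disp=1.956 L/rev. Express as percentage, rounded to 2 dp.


eta_v = (V_actual / V_disp) * 100
Ratio = 1.526 / 1.956 = 0.7802
eta_v = 0.7802 * 100 = 78.02%


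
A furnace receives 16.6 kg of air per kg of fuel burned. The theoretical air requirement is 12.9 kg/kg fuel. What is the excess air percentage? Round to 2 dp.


Excess air = actual - stoichiometric = 16.6 - 12.9 = 3.70 kg/kg fuel
Excess air % = (excess / stoich) * 100 = (3.70 / 12.9) * 100 = 28.68%


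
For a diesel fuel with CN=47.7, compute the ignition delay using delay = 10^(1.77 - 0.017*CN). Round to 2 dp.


delay = 10^(1.77 - 0.017*CN)
Exponent = 1.77 - 0.017*47.7 = 0.9591
delay = 10^0.9591 = 9.10 ms


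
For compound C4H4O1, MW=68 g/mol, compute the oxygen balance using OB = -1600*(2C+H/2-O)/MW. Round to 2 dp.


OB = -1600 * (2C + H/2 - O) / MW
Inner = 2*4 + 4/2 - 1 = 9.00
OB = -1600 * 9.00 / 68 = -211.76%


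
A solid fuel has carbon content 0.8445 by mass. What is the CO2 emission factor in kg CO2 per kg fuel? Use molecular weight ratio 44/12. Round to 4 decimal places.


EF = C_frac * (M_CO2 / M_C)
EF = 0.8445 * (44/12)
EF = 0.8445 * 3.666667 = 3.0965 kg_CO2/kg_fuel


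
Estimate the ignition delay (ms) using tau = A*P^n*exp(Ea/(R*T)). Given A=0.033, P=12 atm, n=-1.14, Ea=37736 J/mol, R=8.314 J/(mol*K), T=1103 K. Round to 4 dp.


tau = A * P^n * exp(Ea/(R*T))
P^n = 12^(-1.14) = 0.05884823
Ea/(R*T) = 37736/(8.314*1103) = 4.115005
exp(Ea/(R*T)) = 61.252499
tau = 0.033 * 0.05884823 * 61.252499 = 0.1190 ms
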